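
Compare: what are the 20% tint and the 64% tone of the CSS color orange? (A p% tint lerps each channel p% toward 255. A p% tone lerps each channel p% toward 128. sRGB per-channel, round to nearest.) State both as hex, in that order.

CSS orange is rgb(255, 165, 0).
20% tint:
  R: 255 + 0 = 255 → 255
  G: 165 + 0.2×(255−165) = 165 + 18 = 183 → 183
  B: 0 + 0.2×(255−0) = 0 + 51 = 51 → 51
  → #ffb733
64% tone:
  R: 255 + 0.64×(128−255) = 255 − 81.28 = 173.72 → 174
  G: 165 + 0.64×(128−165) = 165 − 23.68 = 141.32 → 141
  B: 0 + 81.92 = 81.92 → 82
  → #ae8d52

#ffb733, #ae8d52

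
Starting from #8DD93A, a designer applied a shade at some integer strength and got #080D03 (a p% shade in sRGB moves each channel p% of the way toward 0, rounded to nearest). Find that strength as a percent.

#8DD93A is rgb(141, 217, 58); #080D03 is rgb(8, 13, 3).
On the G channel (widest range): 13 ≈ 217 + (p/100)(0 − 217), so p ≈ 100×(13 − 217)/(0 − 217) = -20400/-217 = 94.01.
p = 94 reproduces all three channels after rounding.

94%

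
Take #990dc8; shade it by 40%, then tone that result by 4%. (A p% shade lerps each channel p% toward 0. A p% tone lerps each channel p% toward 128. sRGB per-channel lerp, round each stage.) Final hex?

#5d0d78

#990dc8 is rgb(153, 13, 200).
Per channel, c → c + 0.4(0 − c):
  R: 153 − 61.2 = 91.8 → 92
  G: 13 + 0.4×(0−13) = 13 − 5.2 = 7.8 → 8
  B: 200 + 0.4×(0−200) = 200 − 80 = 120 → 120
After the shade: rgb(92, 8, 120) = #5c0878.
Lerp each channel 4% toward 128:
  R: 92 + 0.04×(128−92) = 92 + 1.44 = 93.44 → 93
  G: 8 + 0.04×(128−8) = 8 + 4.8 = 12.8 → 13
  B: 120 + 0.04×(128−120) = 120 + 0.32 = 120.32 → 120
rgb(93, 13, 120) = #5d0d78.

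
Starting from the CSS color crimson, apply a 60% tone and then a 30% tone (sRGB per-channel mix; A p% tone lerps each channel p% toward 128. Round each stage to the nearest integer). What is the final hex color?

#9a626d

CSS crimson is rgb(220, 20, 60).
A 60% tone moves each channel 60% toward 128:
  R: 220 − 55.2 = 164.8 → 165
  G: 20 + 64.8 = 84.8 → 85
  B: 60 + 0.6×(128−60) = 60 + 40.8 = 100.8 → 101
After the tone: rgb(165, 85, 101) = #a55565.
A 30% tone moves each channel 30% toward 128:
  R: 165 − 11.1 = 153.9 → 154
  G: 85 + 12.9 = 97.9 → 98
  B: 101 + 0.3×(128−101) = 101 + 8.1 = 109.1 → 109
rgb(154, 98, 109) = #9a626d.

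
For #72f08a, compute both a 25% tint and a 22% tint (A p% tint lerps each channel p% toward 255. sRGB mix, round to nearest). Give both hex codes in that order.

#72f08a is rgb(114, 240, 138).
25% tint:
  R: 114 + 35.25 = 149.25 → 149
  G: 240 + 3.75 = 243.75 → 244
  B: 138 + 0.25×(255−138) = 138 + 29.25 = 167.25 → 167
  → #95f4a7
22% tint:
  R: 114 + 31.02 = 145.02 → 145
  G: 240 + 3.3 = 243.3 → 243
  B: 138 + 0.22×(255−138) = 138 + 25.74 = 163.74 → 164
  → #91f3a4

#95f4a7, #91f3a4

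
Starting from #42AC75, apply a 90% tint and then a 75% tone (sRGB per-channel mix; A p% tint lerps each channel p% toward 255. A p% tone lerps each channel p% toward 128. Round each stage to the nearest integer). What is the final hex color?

#9B9E9C

#42AC75 is rgb(66, 172, 117).
Per channel, c → c + 0.9(255 − c):
  R: 66 + 0.9×(255−66) = 66 + 170.1 = 236.1 → 236
  G: 172 + 0.9×(255−172) = 172 + 74.7 = 246.7 → 247
  B: 117 + 124.2 = 241.2 → 241
After the tint: rgb(236, 247, 241) = #ECF7F1.
Lerp each channel 75% toward 128:
  R: 236 + 0.75×(128−236) = 236 − 81 = 155 → 155
  G: 247 + 0.75×(128−247) = 247 − 89.25 = 157.75 → 158
  B: 241 − 84.75 = 156.25 → 156
rgb(155, 158, 156) = #9B9E9C.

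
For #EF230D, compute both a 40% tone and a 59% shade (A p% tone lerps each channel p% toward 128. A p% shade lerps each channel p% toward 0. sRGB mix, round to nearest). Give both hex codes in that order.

#EF230D is rgb(239, 35, 13).
40% tone:
  R: 239 + 0.4×(128−239) = 239 − 44.4 = 194.6 → 195
  G: 35 + 0.4×(128−35) = 35 + 37.2 = 72.2 → 72
  B: 13 + 46 = 59 → 59
  → #C3483B
59% shade:
  R: 239 − 141.01 = 97.99 → 98
  G: 35 + 0.59×(0−35) = 35 − 20.65 = 14.35 → 14
  B: 13 + 0.59×(0−13) = 13 − 7.67 = 5.33 → 5
  → #620E05

#C3483B, #620E05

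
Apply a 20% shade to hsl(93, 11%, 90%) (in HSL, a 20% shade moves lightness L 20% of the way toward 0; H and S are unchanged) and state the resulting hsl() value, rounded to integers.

L moves 20% from 90 toward 0: 90 − 18 = 72 → 72.
H and S are unchanged.

hsl(93, 11%, 72%)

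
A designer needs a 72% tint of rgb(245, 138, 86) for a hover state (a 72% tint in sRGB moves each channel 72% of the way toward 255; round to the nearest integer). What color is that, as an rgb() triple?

rgb(252, 222, 208)

Lerp each channel 72% toward 255:
  R: 245 + 0.72×(255−245) = 245 + 7.2 = 252.2 → 252
  G: 138 + 84.24 = 222.24 → 222
  B: 86 + 0.72×(255−86) = 86 + 121.68 = 207.68 → 208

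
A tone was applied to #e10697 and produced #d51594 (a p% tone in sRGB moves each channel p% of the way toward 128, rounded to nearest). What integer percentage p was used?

12%

#e10697 is rgb(225, 6, 151); #d51594 is rgb(213, 21, 148).
On the G channel (widest range): 21 ≈ 6 + (p/100)(128 − 6), so p ≈ 100×(21 − 6)/(128 − 6) = 1500/122 = 12.30.
p = 12 reproduces all three channels after rounding.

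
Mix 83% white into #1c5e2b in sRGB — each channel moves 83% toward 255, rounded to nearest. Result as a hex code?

#1c5e2b is rgb(28, 94, 43).
Lerp each channel 83% toward 255:
  R: 28 + 0.83×(255−28) = 28 + 188.41 = 216.41 → 216
  G: 94 + 133.63 = 227.63 → 228
  B: 43 + 175.96 = 218.96 → 219
rgb(216, 228, 219) = #d8e4db.

#d8e4db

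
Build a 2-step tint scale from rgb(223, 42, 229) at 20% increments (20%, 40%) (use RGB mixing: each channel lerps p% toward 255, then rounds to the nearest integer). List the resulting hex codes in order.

#E555EA, #EC7FEF

20%: (223 + 6.4 = 229.4→229, 42 + 42.6 = 84.6→85, 229 + 5.2 = 234.2→234) → #E555EA
40%: (223 + 12.8 = 235.8→236, 42 + 85.2 = 127.2→127, 229 + 10.4 = 239.4→239) → #EC7FEF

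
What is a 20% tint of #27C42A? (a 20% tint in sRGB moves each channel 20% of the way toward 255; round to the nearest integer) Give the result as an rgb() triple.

rgb(82, 208, 85)

#27C42A is rgb(39, 196, 42).
Per channel, c → c + 0.2(255 − c):
  R: 39 + 0.2×(255−39) = 39 + 43.2 = 82.2 → 82
  G: 196 + 0.2×(255−196) = 196 + 11.8 = 207.8 → 208
  B: 42 + 42.6 = 84.6 → 85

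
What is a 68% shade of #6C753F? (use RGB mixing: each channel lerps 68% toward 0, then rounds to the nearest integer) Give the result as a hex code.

#6C753F is rgb(108, 117, 63).
A 68% shade moves each channel 68% toward 0:
  R: 108 + 0.68×(0−108) = 108 − 73.44 = 34.56 → 35
  G: 117 + 0.68×(0−117) = 117 − 79.56 = 37.44 → 37
  B: 63 − 42.84 = 20.16 → 20
rgb(35, 37, 20) = #232514.

#232514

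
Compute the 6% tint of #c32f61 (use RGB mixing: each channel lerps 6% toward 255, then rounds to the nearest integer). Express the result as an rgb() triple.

rgb(199, 59, 106)

#c32f61 is rgb(195, 47, 97).
Lerp each channel 6% toward 255:
  R: 195 + 0.06×(255−195) = 195 + 3.6 = 198.6 → 199
  G: 47 + 12.48 = 59.48 → 59
  B: 97 + 0.06×(255−97) = 97 + 9.48 = 106.48 → 106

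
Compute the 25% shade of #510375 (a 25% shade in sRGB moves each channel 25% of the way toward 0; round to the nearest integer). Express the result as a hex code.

#3D0258

#510375 is rgb(81, 3, 117).
A 25% shade moves each channel 25% toward 0:
  R: 81 − 20.25 = 60.75 → 61
  G: 3 − 0.75 = 2.25 → 2
  B: 117 − 29.25 = 87.75 → 88
rgb(61, 2, 88) = #3D0258.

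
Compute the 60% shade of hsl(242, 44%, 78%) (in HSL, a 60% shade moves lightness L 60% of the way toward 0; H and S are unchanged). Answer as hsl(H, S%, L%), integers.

L moves 60% from 78 toward 0: 78 − 46.8 = 31.2 → 31.
H and S are unchanged.

hsl(242, 44%, 31%)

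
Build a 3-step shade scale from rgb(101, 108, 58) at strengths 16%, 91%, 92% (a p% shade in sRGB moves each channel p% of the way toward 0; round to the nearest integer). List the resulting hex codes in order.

16%: (101 − 16.16 = 84.84→85, 108 − 17.28 = 90.72→91, 58 − 9.28 = 48.72→49) → #555B31
91%: (101 − 91.91 = 9.09→9, 108 − 98.28 = 9.72→10, 58 − 52.78 = 5.22→5) → #090A05
92%: (101 − 92.92 = 8.08→8, 108 − 99.36 = 8.64→9, 58 − 53.36 = 4.64→5) → #080905

#555B31, #090A05, #080905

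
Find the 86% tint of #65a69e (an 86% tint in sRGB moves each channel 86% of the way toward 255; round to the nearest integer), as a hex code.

#65a69e is rgb(101, 166, 158).
Per channel, c → c + 0.86(255 − c):
  R: 101 + 0.86×(255−101) = 101 + 132.44 = 233.44 → 233
  G: 166 + 0.86×(255−166) = 166 + 76.54 = 242.54 → 243
  B: 158 + 0.86×(255−158) = 158 + 83.42 = 241.42 → 241
rgb(233, 243, 241) = #e9f3f1.

#e9f3f1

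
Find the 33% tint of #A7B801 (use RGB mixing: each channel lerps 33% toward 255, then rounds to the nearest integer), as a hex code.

#A7B801 is rgb(167, 184, 1).
Lerp each channel 33% toward 255:
  R: 167 + 29.04 = 196.04 → 196
  G: 184 + 0.33×(255−184) = 184 + 23.43 = 207.43 → 207
  B: 1 + 0.33×(255−1) = 1 + 83.82 = 84.82 → 85
rgb(196, 207, 85) = #C4CF55.

#C4CF55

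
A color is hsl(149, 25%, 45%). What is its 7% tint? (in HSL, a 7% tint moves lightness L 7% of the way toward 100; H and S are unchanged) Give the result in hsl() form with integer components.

L moves 7% from 45 toward 100: 45 + 3.85 = 48.85 → 49.
H and S are unchanged.

hsl(149, 25%, 49%)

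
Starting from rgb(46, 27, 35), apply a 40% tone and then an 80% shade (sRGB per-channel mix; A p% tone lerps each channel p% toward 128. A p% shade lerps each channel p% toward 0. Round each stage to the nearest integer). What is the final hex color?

A 40% tone moves each channel 40% toward 128:
  R: 46 + 0.4×(128−46) = 46 + 32.8 = 78.8 → 79
  G: 27 + 0.4×(128−27) = 27 + 40.4 = 67.4 → 67
  B: 35 + 0.4×(128−35) = 35 + 37.2 = 72.2 → 72
After the tone: rgb(79, 67, 72) = #4f4348.
Per channel, c → c + 0.8(0 − c):
  R: 79 − 63.2 = 15.8 → 16
  G: 67 + 0.8×(0−67) = 67 − 53.6 = 13.4 → 13
  B: 72 + 0.8×(0−72) = 72 − 57.6 = 14.4 → 14
rgb(16, 13, 14) = #100d0e.

#100d0e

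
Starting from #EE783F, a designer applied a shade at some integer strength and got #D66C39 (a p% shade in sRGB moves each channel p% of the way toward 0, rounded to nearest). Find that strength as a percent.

10%

#EE783F is rgb(238, 120, 63); #D66C39 is rgb(214, 108, 57).
On the R channel (widest range): 214 ≈ 238 + (p/100)(0 − 238), so p ≈ 100×(214 − 238)/(0 − 238) = -2400/-238 = 10.08.
p = 10 reproduces all three channels after rounding.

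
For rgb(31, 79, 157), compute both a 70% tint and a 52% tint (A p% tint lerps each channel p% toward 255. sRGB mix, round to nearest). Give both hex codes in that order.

70% tint:
  R: 31 + 0.7×(255−31) = 31 + 156.8 = 187.8 → 188
  G: 79 + 0.7×(255−79) = 79 + 123.2 = 202.2 → 202
  B: 157 + 68.6 = 225.6 → 226
  → #BCCAE2
52% tint:
  R: 31 + 0.52×(255−31) = 31 + 116.48 = 147.48 → 147
  G: 79 + 0.52×(255−79) = 79 + 91.52 = 170.52 → 171
  B: 157 + 50.96 = 207.96 → 208
  → #93ABD0

#BCCAE2, #93ABD0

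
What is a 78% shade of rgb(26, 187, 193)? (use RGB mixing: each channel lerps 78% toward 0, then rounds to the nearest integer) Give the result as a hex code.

#06292A

Lerp each channel 78% toward 0:
  R: 26 − 20.28 = 5.72 → 6
  G: 187 + 0.78×(0−187) = 187 − 145.86 = 41.14 → 41
  B: 193 + 0.78×(0−193) = 193 − 150.54 = 42.46 → 42
rgb(6, 41, 42) = #06292A.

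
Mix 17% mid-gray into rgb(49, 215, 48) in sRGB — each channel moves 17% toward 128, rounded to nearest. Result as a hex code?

#3ec83e

A 17% tone moves each channel 17% toward 128:
  R: 49 + 13.43 = 62.43 → 62
  G: 215 − 14.79 = 200.21 → 200
  B: 48 + 13.6 = 61.6 → 62
rgb(62, 200, 62) = #3ec83e.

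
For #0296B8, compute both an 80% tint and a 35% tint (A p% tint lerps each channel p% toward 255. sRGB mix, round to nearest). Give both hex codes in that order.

#CCEAF1, #5BBBD1

#0296B8 is rgb(2, 150, 184).
80% tint:
  R: 2 + 202.4 = 204.4 → 204
  G: 150 + 84 = 234 → 234
  B: 184 + 56.8 = 240.8 → 241
  → #CCEAF1
35% tint:
  R: 2 + 88.55 = 90.55 → 91
  G: 150 + 0.35×(255−150) = 150 + 36.75 = 186.75 → 187
  B: 184 + 24.85 = 208.85 → 209
  → #5BBBD1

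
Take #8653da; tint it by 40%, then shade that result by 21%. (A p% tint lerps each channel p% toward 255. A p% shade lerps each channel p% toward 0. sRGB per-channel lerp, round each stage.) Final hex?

#9078b8

#8653da is rgb(134, 83, 218).
Per channel, c → c + 0.4(255 − c):
  R: 134 + 48.4 = 182.4 → 182
  G: 83 + 0.4×(255−83) = 83 + 68.8 = 151.8 → 152
  B: 218 + 14.8 = 232.8 → 233
After the tint: rgb(182, 152, 233) = #b698e9.
Lerp each channel 21% toward 0:
  R: 182 + 0.21×(0−182) = 182 − 38.22 = 143.78 → 144
  G: 152 + 0.21×(0−152) = 152 − 31.92 = 120.08 → 120
  B: 233 − 48.93 = 184.07 → 184
rgb(144, 120, 184) = #9078b8.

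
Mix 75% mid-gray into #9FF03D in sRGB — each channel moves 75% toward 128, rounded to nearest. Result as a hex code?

#889C6F

#9FF03D is rgb(159, 240, 61).
Lerp each channel 75% toward 128:
  R: 159 − 23.25 = 135.75 → 136
  G: 240 + 0.75×(128−240) = 240 − 84 = 156 → 156
  B: 61 + 0.75×(128−61) = 61 + 50.25 = 111.25 → 111
rgb(136, 156, 111) = #889C6F.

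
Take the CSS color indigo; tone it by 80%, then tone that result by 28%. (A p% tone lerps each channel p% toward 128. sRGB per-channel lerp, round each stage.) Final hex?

#786D80

CSS indigo is rgb(75, 0, 130).
Per channel, c → c + 0.8(128 − c):
  R: 75 + 0.8×(128−75) = 75 + 42.4 = 117.4 → 117
  G: 0 + 0.8×(128−0) = 0 + 102.4 = 102.4 → 102
  B: 130 − 1.6 = 128.4 → 128
After the tone: rgb(117, 102, 128) = #756680.
Lerp each channel 28% toward 128:
  R: 117 + 0.28×(128−117) = 117 + 3.08 = 120.08 → 120
  G: 102 + 7.28 = 109.28 → 109
  B: 128 + 0.28×(128−128) = 128 + 0 = 128 → 128
rgb(120, 109, 128) = #786D80.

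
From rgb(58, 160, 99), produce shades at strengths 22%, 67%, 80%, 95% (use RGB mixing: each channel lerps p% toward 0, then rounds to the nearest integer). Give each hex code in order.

#2d7d4d, #133521, #0c2014, #030805

22%: (58 − 12.76 = 45.24→45, 160 − 35.2 = 124.8→125, 99 − 21.78 = 77.22→77) → #2d7d4d
67%: (58 − 38.86 = 19.14→19, 160 − 107.2 = 52.8→53, 99 − 66.33 = 32.67→33) → #133521
80%: (58 − 46.4 = 11.6→12, 160 − 128 = 32→32, 99 − 79.2 = 19.8→20) → #0c2014
95%: (58 − 55.1 = 2.9→3, 160 − 152 = 8→8, 99 − 94.05 = 4.95→5) → #030805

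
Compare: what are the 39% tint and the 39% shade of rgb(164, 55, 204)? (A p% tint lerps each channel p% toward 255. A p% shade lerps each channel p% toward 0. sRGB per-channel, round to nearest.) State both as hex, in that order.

39% tint:
  R: 164 + 0.39×(255−164) = 164 + 35.49 = 199.49 → 199
  G: 55 + 78 = 133 → 133
  B: 204 + 19.89 = 223.89 → 224
  → #c785e0
39% shade:
  R: 164 − 63.96 = 100.04 → 100
  G: 55 − 21.45 = 33.55 → 34
  B: 204 + 0.39×(0−204) = 204 − 79.56 = 124.44 → 124
  → #64227c

#c785e0, #64227c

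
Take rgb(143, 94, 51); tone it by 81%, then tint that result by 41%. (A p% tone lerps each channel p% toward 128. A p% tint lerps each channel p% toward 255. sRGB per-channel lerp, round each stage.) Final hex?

Per channel, c → c + 0.81(128 − c):
  R: 143 − 12.15 = 130.85 → 131
  G: 94 + 0.81×(128−94) = 94 + 27.54 = 121.54 → 122
  B: 51 + 62.37 = 113.37 → 113
After the tone: rgb(131, 122, 113) = #837a71.
Per channel, c → c + 0.41(255 − c):
  R: 131 + 50.84 = 181.84 → 182
  G: 122 + 0.41×(255−122) = 122 + 54.53 = 176.53 → 177
  B: 113 + 0.41×(255−113) = 113 + 58.22 = 171.22 → 171
rgb(182, 177, 171) = #b6b1ab.

#b6b1ab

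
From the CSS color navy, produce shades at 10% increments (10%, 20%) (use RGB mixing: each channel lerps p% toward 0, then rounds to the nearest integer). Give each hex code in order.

CSS navy is rgb(0, 0, 128).
10%: (0→0, 0→0, 128 − 12.8 = 115.2→115) → #000073
20%: (0→0, 0→0, 128 − 25.6 = 102.4→102) → #000066

#000073, #000066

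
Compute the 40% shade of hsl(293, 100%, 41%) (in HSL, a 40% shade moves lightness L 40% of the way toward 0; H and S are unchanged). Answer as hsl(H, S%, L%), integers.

L moves 40% from 41 toward 0: 41 − 16.4 = 24.6 → 25.
H and S are unchanged.

hsl(293, 100%, 25%)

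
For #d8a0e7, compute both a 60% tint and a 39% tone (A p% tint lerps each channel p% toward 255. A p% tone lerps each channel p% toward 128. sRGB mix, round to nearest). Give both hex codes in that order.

#efd9f5, #b694bf

#d8a0e7 is rgb(216, 160, 231).
60% tint:
  R: 216 + 0.6×(255−216) = 216 + 23.4 = 239.4 → 239
  G: 160 + 0.6×(255−160) = 160 + 57 = 217 → 217
  B: 231 + 0.6×(255−231) = 231 + 14.4 = 245.4 → 245
  → #efd9f5
39% tone:
  R: 216 + 0.39×(128−216) = 216 − 34.32 = 181.68 → 182
  G: 160 + 0.39×(128−160) = 160 − 12.48 = 147.52 → 148
  B: 231 − 40.17 = 190.83 → 191
  → #b694bf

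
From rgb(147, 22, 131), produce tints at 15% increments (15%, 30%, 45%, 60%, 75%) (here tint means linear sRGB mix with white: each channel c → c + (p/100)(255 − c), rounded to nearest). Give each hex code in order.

#A33996, #B35CA8, #C47FBB, #D4A2CD, #E4C5E0

15%: (147 + 16.2 = 163.2→163, 22 + 34.95 = 56.95→57, 131 + 18.6 = 149.6→150) → #A33996
30%: (147 + 32.4 = 179.4→179, 22 + 69.9 = 91.9→92, 131 + 37.2 = 168.2→168) → #B35CA8
45%: (147 + 48.6 = 195.6→196, 22 + 104.85 = 126.85→127, 131 + 55.8 = 186.8→187) → #C47FBB
60%: (147 + 64.8 = 211.8→212, 22 + 139.8 = 161.8→162, 131 + 74.4 = 205.4→205) → #D4A2CD
75%: (147 + 81 = 228→228, 22 + 174.75 = 196.75→197, 131 + 93 = 224→224) → #E4C5E0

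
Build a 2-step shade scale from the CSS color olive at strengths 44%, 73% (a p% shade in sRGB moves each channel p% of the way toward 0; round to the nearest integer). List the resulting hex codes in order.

#484800, #232300

CSS olive is rgb(128, 128, 0).
44%: (128 − 56.32 = 71.68→72, 128 − 56.32 = 71.68→72, 0→0) → #484800
73%: (128 − 93.44 = 34.56→35, 128 − 93.44 = 34.56→35, 0→0) → #232300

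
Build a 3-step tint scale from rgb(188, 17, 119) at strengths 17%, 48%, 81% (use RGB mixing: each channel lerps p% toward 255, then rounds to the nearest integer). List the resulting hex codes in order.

17%: (188 + 11.39 = 199.39→199, 17 + 40.46 = 57.46→57, 119 + 23.12 = 142.12→142) → #C7398E
48%: (188 + 32.16 = 220.16→220, 17 + 114.24 = 131.24→131, 119 + 65.28 = 184.28→184) → #DC83B8
81%: (188 + 54.27 = 242.27→242, 17 + 192.78 = 209.78→210, 119 + 110.16 = 229.16→229) → #F2D2E5

#C7398E, #DC83B8, #F2D2E5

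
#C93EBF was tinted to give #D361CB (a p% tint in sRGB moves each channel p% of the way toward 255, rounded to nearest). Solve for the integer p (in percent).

#C93EBF is rgb(201, 62, 191); #D361CB is rgb(211, 97, 203).
On the G channel (widest range): 97 ≈ 62 + (p/100)(255 − 62), so p ≈ 100×(97 − 62)/(255 − 62) = 3500/193 = 18.13.
p = 18 reproduces all three channels after rounding.

18%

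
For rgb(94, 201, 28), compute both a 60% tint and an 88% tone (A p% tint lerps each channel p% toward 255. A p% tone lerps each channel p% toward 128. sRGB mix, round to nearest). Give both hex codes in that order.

60% tint:
  R: 94 + 0.6×(255−94) = 94 + 96.6 = 190.6 → 191
  G: 201 + 0.6×(255−201) = 201 + 32.4 = 233.4 → 233
  B: 28 + 136.2 = 164.2 → 164
  → #BFE9A4
88% tone:
  R: 94 + 29.92 = 123.92 → 124
  G: 201 + 0.88×(128−201) = 201 − 64.24 = 136.76 → 137
  B: 28 + 0.88×(128−28) = 28 + 88 = 116 → 116
  → #7C8974

#BFE9A4, #7C8974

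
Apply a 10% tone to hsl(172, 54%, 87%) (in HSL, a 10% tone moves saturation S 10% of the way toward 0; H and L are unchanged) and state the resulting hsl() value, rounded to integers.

S moves 10% from 54 toward 0: 54 − 5.4 = 48.6 → 49.
H and L are unchanged.

hsl(172, 49%, 87%)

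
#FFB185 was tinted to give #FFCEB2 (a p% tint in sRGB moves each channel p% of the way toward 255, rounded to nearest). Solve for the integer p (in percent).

#FFB185 is rgb(255, 177, 133); #FFCEB2 is rgb(255, 206, 178).
On the B channel (widest range): 178 ≈ 133 + (p/100)(255 − 133), so p ≈ 100×(178 − 133)/(255 − 133) = 4500/122 = 36.89.
p = 37 reproduces all three channels after rounding.

37%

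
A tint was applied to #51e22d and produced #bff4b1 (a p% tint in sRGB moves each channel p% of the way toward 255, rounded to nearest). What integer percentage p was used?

63%

#51e22d is rgb(81, 226, 45); #bff4b1 is rgb(191, 244, 177).
On the B channel (widest range): 177 ≈ 45 + (p/100)(255 − 45), so p ≈ 100×(177 − 45)/(255 − 45) = 13200/210 = 62.86.
p = 63 reproduces all three channels after rounding.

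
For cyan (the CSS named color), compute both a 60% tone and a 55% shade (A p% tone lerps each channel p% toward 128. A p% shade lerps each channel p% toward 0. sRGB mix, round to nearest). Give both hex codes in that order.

#4db3b3, #007373

CSS cyan is rgb(0, 255, 255).
60% tone:
  R: 0 + 0.6×(128−0) = 0 + 76.8 = 76.8 → 77
  G: 255 + 0.6×(128−255) = 255 − 76.2 = 178.8 → 179
  B: 255 + 0.6×(128−255) = 255 − 76.2 = 178.8 → 179
  → #4db3b3
55% shade:
  R: 0 + 0 = 0 → 0
  G: 255 − 140.25 = 114.75 → 115
  B: 255 + 0.55×(0−255) = 255 − 140.25 = 114.75 → 115
  → #007373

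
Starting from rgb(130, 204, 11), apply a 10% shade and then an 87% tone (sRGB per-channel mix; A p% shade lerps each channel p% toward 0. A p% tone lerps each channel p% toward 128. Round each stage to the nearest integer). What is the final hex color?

Lerp each channel 10% toward 0:
  R: 130 + 0.1×(0−130) = 130 − 13 = 117 → 117
  G: 204 + 0.1×(0−204) = 204 − 20.4 = 183.6 → 184
  B: 11 + 0.1×(0−11) = 11 − 1.1 = 9.9 → 10
After the shade: rgb(117, 184, 10) = #75B80A.
Per channel, c → c + 0.87(128 − c):
  R: 117 + 0.87×(128−117) = 117 + 9.57 = 126.57 → 127
  G: 184 + 0.87×(128−184) = 184 − 48.72 = 135.28 → 135
  B: 10 + 0.87×(128−10) = 10 + 102.66 = 112.66 → 113
rgb(127, 135, 113) = #7F8771.

#7F8771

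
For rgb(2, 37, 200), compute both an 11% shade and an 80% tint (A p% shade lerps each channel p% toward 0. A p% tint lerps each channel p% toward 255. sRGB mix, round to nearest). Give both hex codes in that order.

11% shade:
  R: 2 + 0.11×(0−2) = 2 − 0.22 = 1.78 → 2
  G: 37 − 4.07 = 32.93 → 33
  B: 200 + 0.11×(0−200) = 200 − 22 = 178 → 178
  → #0221b2
80% tint:
  R: 2 + 0.8×(255−2) = 2 + 202.4 = 204.4 → 204
  G: 37 + 174.4 = 211.4 → 211
  B: 200 + 0.8×(255−200) = 200 + 44 = 244 → 244
  → #ccd3f4

#0221b2, #ccd3f4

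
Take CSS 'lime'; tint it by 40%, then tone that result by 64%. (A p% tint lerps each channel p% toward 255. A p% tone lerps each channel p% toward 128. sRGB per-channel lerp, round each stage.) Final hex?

CSS lime is rgb(0, 255, 0).
Lerp each channel 40% toward 255:
  R: 0 + 0.4×(255−0) = 0 + 102 = 102 → 102
  G: 255 + 0.4×(255−255) = 255 + 0 = 255 → 255
  B: 0 + 0.4×(255−0) = 0 + 102 = 102 → 102
After the tint: rgb(102, 255, 102) = #66FF66.
Per channel, c → c + 0.64(128 − c):
  R: 102 + 0.64×(128−102) = 102 + 16.64 = 118.64 → 119
  G: 255 + 0.64×(128−255) = 255 − 81.28 = 173.72 → 174
  B: 102 + 0.64×(128−102) = 102 + 16.64 = 118.64 → 119
rgb(119, 174, 119) = #77AE77.

#77AE77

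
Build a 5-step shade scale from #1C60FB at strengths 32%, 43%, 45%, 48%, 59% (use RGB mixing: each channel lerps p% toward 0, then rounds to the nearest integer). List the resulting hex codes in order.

#1341AB, #10378F, #0F358A, #0F3283, #0B2767

#1C60FB is rgb(28, 96, 251).
32%: (28 − 8.96 = 19.04→19, 96 − 30.72 = 65.28→65, 251 − 80.32 = 170.68→171) → #1341AB
43%: (28 − 12.04 = 15.96→16, 96 − 41.28 = 54.72→55, 251 − 107.93 = 143.07→143) → #10378F
45%: (28 − 12.6 = 15.4→15, 96 − 43.2 = 52.8→53, 251 − 112.95 = 138.05→138) → #0F358A
48%: (28 − 13.44 = 14.56→15, 96 − 46.08 = 49.92→50, 251 − 120.48 = 130.52→131) → #0F3283
59%: (28 − 16.52 = 11.48→11, 96 − 56.64 = 39.36→39, 251 − 148.09 = 102.91→103) → #0B2767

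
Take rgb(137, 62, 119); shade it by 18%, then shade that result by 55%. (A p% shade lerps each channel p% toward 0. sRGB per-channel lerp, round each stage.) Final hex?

Per channel, c → c + 0.18(0 − c):
  R: 137 + 0.18×(0−137) = 137 − 24.66 = 112.34 → 112
  G: 62 + 0.18×(0−62) = 62 − 11.16 = 50.84 → 51
  B: 119 − 21.42 = 97.58 → 98
After the shade: rgb(112, 51, 98) = #703362.
Lerp each channel 55% toward 0:
  R: 112 + 0.55×(0−112) = 112 − 61.6 = 50.4 → 50
  G: 51 − 28.05 = 22.95 → 23
  B: 98 + 0.55×(0−98) = 98 − 53.9 = 44.1 → 44
rgb(50, 23, 44) = #32172c.

#32172c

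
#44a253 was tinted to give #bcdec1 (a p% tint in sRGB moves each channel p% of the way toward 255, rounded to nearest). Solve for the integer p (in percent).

#44a253 is rgb(68, 162, 83); #bcdec1 is rgb(188, 222, 193).
On the R channel (widest range): 188 ≈ 68 + (p/100)(255 − 68), so p ≈ 100×(188 − 68)/(255 − 68) = 12000/187 = 64.17.
p = 64 reproduces all three channels after rounding.

64%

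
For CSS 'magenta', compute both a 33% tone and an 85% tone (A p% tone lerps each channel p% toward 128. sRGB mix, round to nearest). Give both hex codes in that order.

CSS magenta is rgb(255, 0, 255).
33% tone:
  R: 255 + 0.33×(128−255) = 255 − 41.91 = 213.09 → 213
  G: 0 + 0.33×(128−0) = 0 + 42.24 = 42.24 → 42
  B: 255 − 41.91 = 213.09 → 213
  → #d52ad5
85% tone:
  R: 255 − 107.95 = 147.05 → 147
  G: 0 + 0.85×(128−0) = 0 + 108.8 = 108.8 → 109
  B: 255 − 107.95 = 147.05 → 147
  → #936d93

#d52ad5, #936d93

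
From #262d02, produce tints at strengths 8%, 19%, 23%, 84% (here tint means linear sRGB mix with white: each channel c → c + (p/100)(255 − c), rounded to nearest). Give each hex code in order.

#373e16, #4f5532, #585d3c, #dcddd7

#262d02 is rgb(38, 45, 2).
8%: (38 + 17.36 = 55.36→55, 45 + 16.8 = 61.8→62, 2 + 20.24 = 22.24→22) → #373e16
19%: (38 + 41.23 = 79.23→79, 45 + 39.9 = 84.9→85, 2 + 48.07 = 50.07→50) → #4f5532
23%: (38 + 49.91 = 87.91→88, 45 + 48.3 = 93.3→93, 2 + 58.19 = 60.19→60) → #585d3c
84%: (38 + 182.28 = 220.28→220, 45 + 176.4 = 221.4→221, 2 + 212.52 = 214.52→215) → #dcddd7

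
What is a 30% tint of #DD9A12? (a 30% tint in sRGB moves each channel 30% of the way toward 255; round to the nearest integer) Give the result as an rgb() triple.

#DD9A12 is rgb(221, 154, 18).
Lerp each channel 30% toward 255:
  R: 221 + 0.3×(255−221) = 221 + 10.2 = 231.2 → 231
  G: 154 + 0.3×(255−154) = 154 + 30.3 = 184.3 → 184
  B: 18 + 0.3×(255−18) = 18 + 71.1 = 89.1 → 89

rgb(231, 184, 89)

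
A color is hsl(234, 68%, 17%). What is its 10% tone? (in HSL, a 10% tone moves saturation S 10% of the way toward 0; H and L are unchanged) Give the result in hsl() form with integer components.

hsl(234, 61%, 17%)

S moves 10% from 68 toward 0: 68 − 6.8 = 61.2 → 61.
H and L are unchanged.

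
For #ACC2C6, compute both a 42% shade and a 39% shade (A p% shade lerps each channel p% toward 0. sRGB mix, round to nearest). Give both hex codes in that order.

#ACC2C6 is rgb(172, 194, 198).
42% shade:
  R: 172 + 0.42×(0−172) = 172 − 72.24 = 99.76 → 100
  G: 194 − 81.48 = 112.52 → 113
  B: 198 − 83.16 = 114.84 → 115
  → #647173
39% shade:
  R: 172 + 0.39×(0−172) = 172 − 67.08 = 104.92 → 105
  G: 194 + 0.39×(0−194) = 194 − 75.66 = 118.34 → 118
  B: 198 − 77.22 = 120.78 → 121
  → #697679

#647173, #697679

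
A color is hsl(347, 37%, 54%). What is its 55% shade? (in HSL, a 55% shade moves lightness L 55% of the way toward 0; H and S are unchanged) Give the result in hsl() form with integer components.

L moves 55% from 54 toward 0: 54 − 29.7 = 24.3 → 24.
H and S are unchanged.

hsl(347, 37%, 24%)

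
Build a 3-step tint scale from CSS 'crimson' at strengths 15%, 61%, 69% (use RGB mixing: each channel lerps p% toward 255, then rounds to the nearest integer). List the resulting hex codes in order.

#e13759, #f1a3b3, #f4b6c3

CSS crimson is rgb(220, 20, 60).
15%: (220 + 5.25 = 225.25→225, 20 + 35.25 = 55.25→55, 60 + 29.25 = 89.25→89) → #e13759
61%: (220 + 21.35 = 241.35→241, 20 + 143.35 = 163.35→163, 60 + 118.95 = 178.95→179) → #f1a3b3
69%: (220 + 24.15 = 244.15→244, 20 + 162.15 = 182.15→182, 60 + 134.55 = 194.55→195) → #f4b6c3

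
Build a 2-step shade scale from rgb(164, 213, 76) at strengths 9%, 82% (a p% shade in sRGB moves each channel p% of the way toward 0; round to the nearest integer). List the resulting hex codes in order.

9%: (164 − 14.76 = 149.24→149, 213 − 19.17 = 193.83→194, 76 − 6.84 = 69.16→69) → #95C245
82%: (164 − 134.48 = 29.52→30, 213 − 174.66 = 38.34→38, 76 − 62.32 = 13.68→14) → #1E260E

#95C245, #1E260E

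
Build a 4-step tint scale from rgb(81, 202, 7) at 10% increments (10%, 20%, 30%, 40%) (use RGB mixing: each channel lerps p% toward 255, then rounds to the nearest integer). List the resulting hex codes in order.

10%: (81 + 17.4 = 98.4→98, 202 + 5.3 = 207.3→207, 7 + 24.8 = 31.8→32) → #62cf20
20%: (81 + 34.8 = 115.8→116, 202 + 10.6 = 212.6→213, 7 + 49.6 = 56.6→57) → #74d539
30%: (81 + 52.2 = 133.2→133, 202 + 15.9 = 217.9→218, 7 + 74.4 = 81.4→81) → #85da51
40%: (81 + 69.6 = 150.6→151, 202 + 21.2 = 223.2→223, 7 + 99.2 = 106.2→106) → #97df6a

#62cf20, #74d539, #85da51, #97df6a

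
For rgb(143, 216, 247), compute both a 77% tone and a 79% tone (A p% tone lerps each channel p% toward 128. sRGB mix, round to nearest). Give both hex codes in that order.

#83949B, #839299

77% tone:
  R: 143 − 11.55 = 131.45 → 131
  G: 216 + 0.77×(128−216) = 216 − 67.76 = 148.24 → 148
  B: 247 − 91.63 = 155.37 → 155
  → #83949B
79% tone:
  R: 143 + 0.79×(128−143) = 143 − 11.85 = 131.15 → 131
  G: 216 + 0.79×(128−216) = 216 − 69.52 = 146.48 → 146
  B: 247 − 94.01 = 152.99 → 153
  → #839299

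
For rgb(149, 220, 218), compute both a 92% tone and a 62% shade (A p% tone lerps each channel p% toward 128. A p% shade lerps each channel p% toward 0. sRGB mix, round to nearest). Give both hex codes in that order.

92% tone:
  R: 149 + 0.92×(128−149) = 149 − 19.32 = 129.68 → 130
  G: 220 + 0.92×(128−220) = 220 − 84.64 = 135.36 → 135
  B: 218 − 82.8 = 135.2 → 135
  → #828787
62% shade:
  R: 149 + 0.62×(0−149) = 149 − 92.38 = 56.62 → 57
  G: 220 − 136.4 = 83.6 → 84
  B: 218 − 135.16 = 82.84 → 83
  → #395453

#828787, #395453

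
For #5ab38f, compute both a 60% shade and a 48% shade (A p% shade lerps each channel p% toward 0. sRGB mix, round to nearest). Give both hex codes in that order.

#5ab38f is rgb(90, 179, 143).
60% shade:
  R: 90 + 0.6×(0−90) = 90 − 54 = 36 → 36
  G: 179 + 0.6×(0−179) = 179 − 107.4 = 71.6 → 72
  B: 143 + 0.6×(0−143) = 143 − 85.8 = 57.2 → 57
  → #244839
48% shade:
  R: 90 + 0.48×(0−90) = 90 − 43.2 = 46.8 → 47
  G: 179 − 85.92 = 93.08 → 93
  B: 143 − 68.64 = 74.36 → 74
  → #2f5d4a

#244839, #2f5d4a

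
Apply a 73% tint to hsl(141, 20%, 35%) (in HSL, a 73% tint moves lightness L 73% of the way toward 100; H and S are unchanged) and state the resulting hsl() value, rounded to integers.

L moves 73% from 35 toward 100: 35 + 47.45 = 82.45 → 82.
H and S are unchanged.

hsl(141, 20%, 82%)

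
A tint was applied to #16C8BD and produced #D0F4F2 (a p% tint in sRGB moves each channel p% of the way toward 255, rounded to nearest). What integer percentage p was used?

80%

#16C8BD is rgb(22, 200, 189); #D0F4F2 is rgb(208, 244, 242).
On the R channel (widest range): 208 ≈ 22 + (p/100)(255 − 22), so p ≈ 100×(208 − 22)/(255 − 22) = 18600/233 = 79.83.
p = 80 reproduces all three channels after rounding.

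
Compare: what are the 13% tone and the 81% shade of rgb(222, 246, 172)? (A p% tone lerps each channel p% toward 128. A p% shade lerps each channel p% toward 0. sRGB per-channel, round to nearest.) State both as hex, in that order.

13% tone:
  R: 222 + 0.13×(128−222) = 222 − 12.22 = 209.78 → 210
  G: 246 − 15.34 = 230.66 → 231
  B: 172 + 0.13×(128−172) = 172 − 5.72 = 166.28 → 166
  → #D2E7A6
81% shade:
  R: 222 − 179.82 = 42.18 → 42
  G: 246 + 0.81×(0−246) = 246 − 199.26 = 46.74 → 47
  B: 172 − 139.32 = 32.68 → 33
  → #2A2F21

#D2E7A6, #2A2F21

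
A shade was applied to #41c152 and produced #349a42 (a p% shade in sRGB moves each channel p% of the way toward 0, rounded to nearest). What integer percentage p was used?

#41c152 is rgb(65, 193, 82); #349a42 is rgb(52, 154, 66).
On the G channel (widest range): 154 ≈ 193 + (p/100)(0 − 193), so p ≈ 100×(154 − 193)/(0 − 193) = -3900/-193 = 20.21.
p = 20 reproduces all three channels after rounding.

20%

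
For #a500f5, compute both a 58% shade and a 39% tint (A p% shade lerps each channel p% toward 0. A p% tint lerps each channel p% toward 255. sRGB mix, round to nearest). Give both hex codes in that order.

#450067, #c863f9

#a500f5 is rgb(165, 0, 245).
58% shade:
  R: 165 + 0.58×(0−165) = 165 − 95.7 = 69.3 → 69
  G: 0 + 0 = 0 → 0
  B: 245 − 142.1 = 102.9 → 103
  → #450067
39% tint:
  R: 165 + 0.39×(255−165) = 165 + 35.1 = 200.1 → 200
  G: 0 + 99.45 = 99.45 → 99
  B: 245 + 0.39×(255−245) = 245 + 3.9 = 248.9 → 249
  → #c863f9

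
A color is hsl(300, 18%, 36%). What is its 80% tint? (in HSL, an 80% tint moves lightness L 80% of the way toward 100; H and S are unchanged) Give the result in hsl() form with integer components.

hsl(300, 18%, 87%)

L moves 80% from 36 toward 100: 36 + 51.2 = 87.2 → 87.
H and S are unchanged.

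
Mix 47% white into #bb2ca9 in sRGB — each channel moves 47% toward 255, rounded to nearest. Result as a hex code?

#db8fd1

#bb2ca9 is rgb(187, 44, 169).
Per channel, c → c + 0.47(255 − c):
  R: 187 + 0.47×(255−187) = 187 + 31.96 = 218.96 → 219
  G: 44 + 99.17 = 143.17 → 143
  B: 169 + 40.42 = 209.42 → 209
rgb(219, 143, 209) = #db8fd1.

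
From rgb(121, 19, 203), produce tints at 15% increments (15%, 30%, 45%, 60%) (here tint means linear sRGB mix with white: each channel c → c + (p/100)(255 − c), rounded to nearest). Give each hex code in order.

#8d36d3, #a15adb, #b57de2, #c9a1ea

15%: (121 + 20.1 = 141.1→141, 19 + 35.4 = 54.4→54, 203 + 7.8 = 210.8→211) → #8d36d3
30%: (121 + 40.2 = 161.2→161, 19 + 70.8 = 89.8→90, 203 + 15.6 = 218.6→219) → #a15adb
45%: (121 + 60.3 = 181.3→181, 19 + 106.2 = 125.2→125, 203 + 23.4 = 226.4→226) → #b57de2
60%: (121 + 80.4 = 201.4→201, 19 + 141.6 = 160.6→161, 203 + 31.2 = 234.2→234) → #c9a1ea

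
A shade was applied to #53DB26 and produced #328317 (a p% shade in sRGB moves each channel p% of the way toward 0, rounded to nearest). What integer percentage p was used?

40%

#53DB26 is rgb(83, 219, 38); #328317 is rgb(50, 131, 23).
On the G channel (widest range): 131 ≈ 219 + (p/100)(0 − 219), so p ≈ 100×(131 − 219)/(0 − 219) = -8800/-219 = 40.18.
p = 40 reproduces all three channels after rounding.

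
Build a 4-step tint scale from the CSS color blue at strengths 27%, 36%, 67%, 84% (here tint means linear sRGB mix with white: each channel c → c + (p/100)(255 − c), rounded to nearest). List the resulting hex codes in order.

CSS blue is rgb(0, 0, 255).
27%: (0 + 68.85 = 68.85→69, 0 + 68.85 = 68.85→69, 255→255) → #4545FF
36%: (0 + 91.8 = 91.8→92, 0 + 91.8 = 91.8→92, 255→255) → #5C5CFF
67%: (0 + 170.85 = 170.85→171, 0 + 170.85 = 170.85→171, 255→255) → #ABABFF
84%: (0 + 214.2 = 214.2→214, 0 + 214.2 = 214.2→214, 255→255) → #D6D6FF

#4545FF, #5C5CFF, #ABABFF, #D6D6FF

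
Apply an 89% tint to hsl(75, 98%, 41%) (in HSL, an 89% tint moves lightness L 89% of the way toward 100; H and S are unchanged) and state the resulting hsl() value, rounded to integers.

L moves 89% from 41 toward 100: 41 + 52.51 = 93.51 → 94.
H and S are unchanged.

hsl(75, 98%, 94%)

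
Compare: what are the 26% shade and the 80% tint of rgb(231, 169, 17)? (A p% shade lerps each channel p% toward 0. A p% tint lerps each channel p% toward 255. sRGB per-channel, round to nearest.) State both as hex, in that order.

#AB7D0D, #FAEECF

26% shade:
  R: 231 − 60.06 = 170.94 → 171
  G: 169 − 43.94 = 125.06 → 125
  B: 17 + 0.26×(0−17) = 17 − 4.42 = 12.58 → 13
  → #AB7D0D
80% tint:
  R: 231 + 0.8×(255−231) = 231 + 19.2 = 250.2 → 250
  G: 169 + 0.8×(255−169) = 169 + 68.8 = 237.8 → 238
  B: 17 + 190.4 = 207.4 → 207
  → #FAEECF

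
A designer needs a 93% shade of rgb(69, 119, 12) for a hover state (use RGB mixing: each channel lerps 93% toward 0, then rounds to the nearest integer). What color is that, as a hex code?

Lerp each channel 93% toward 0:
  R: 69 + 0.93×(0−69) = 69 − 64.17 = 4.83 → 5
  G: 119 − 110.67 = 8.33 → 8
  B: 12 + 0.93×(0−12) = 12 − 11.16 = 0.84 → 1
rgb(5, 8, 1) = #050801.

#050801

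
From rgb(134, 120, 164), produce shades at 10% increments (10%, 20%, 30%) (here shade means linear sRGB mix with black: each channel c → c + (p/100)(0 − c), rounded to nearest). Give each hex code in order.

#796C94, #6B6083, #5E5473

10%: (134 − 13.4 = 120.6→121, 120 − 12 = 108→108, 164 − 16.4 = 147.6→148) → #796C94
20%: (134 − 26.8 = 107.2→107, 120 − 24 = 96→96, 164 − 32.8 = 131.2→131) → #6B6083
30%: (134 − 40.2 = 93.8→94, 120 − 36 = 84→84, 164 − 49.2 = 114.8→115) → #5E5473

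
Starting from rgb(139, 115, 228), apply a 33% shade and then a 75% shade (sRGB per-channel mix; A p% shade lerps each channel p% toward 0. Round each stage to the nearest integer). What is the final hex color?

#171326

Per channel, c → c + 0.33(0 − c):
  R: 139 − 45.87 = 93.13 → 93
  G: 115 + 0.33×(0−115) = 115 − 37.95 = 77.05 → 77
  B: 228 + 0.33×(0−228) = 228 − 75.24 = 152.76 → 153
After the shade: rgb(93, 77, 153) = #5D4D99.
Per channel, c → c + 0.75(0 − c):
  R: 93 + 0.75×(0−93) = 93 − 69.75 = 23.25 → 23
  G: 77 + 0.75×(0−77) = 77 − 57.75 = 19.25 → 19
  B: 153 − 114.75 = 38.25 → 38
rgb(23, 19, 38) = #171326.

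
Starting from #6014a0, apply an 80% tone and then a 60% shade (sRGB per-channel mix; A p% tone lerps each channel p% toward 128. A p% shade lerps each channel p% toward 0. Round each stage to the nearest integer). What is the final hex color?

#312a36

#6014a0 is rgb(96, 20, 160).
Per channel, c → c + 0.8(128 − c):
  R: 96 + 25.6 = 121.6 → 122
  G: 20 + 86.4 = 106.4 → 106
  B: 160 − 25.6 = 134.4 → 134
After the tone: rgb(122, 106, 134) = #7a6a86.
Lerp each channel 60% toward 0:
  R: 122 + 0.6×(0−122) = 122 − 73.2 = 48.8 → 49
  G: 106 − 63.6 = 42.4 → 42
  B: 134 + 0.6×(0−134) = 134 − 80.4 = 53.6 → 54
rgb(49, 42, 54) = #312a36.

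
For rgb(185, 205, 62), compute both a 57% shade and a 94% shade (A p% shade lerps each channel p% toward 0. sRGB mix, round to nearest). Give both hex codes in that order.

#50581B, #0B0C04

57% shade:
  R: 185 − 105.45 = 79.55 → 80
  G: 205 + 0.57×(0−205) = 205 − 116.85 = 88.15 → 88
  B: 62 + 0.57×(0−62) = 62 − 35.34 = 26.66 → 27
  → #50581B
94% shade:
  R: 185 + 0.94×(0−185) = 185 − 173.9 = 11.1 → 11
  G: 205 − 192.7 = 12.3 → 12
  B: 62 + 0.94×(0−62) = 62 − 58.28 = 3.72 → 4
  → #0B0C04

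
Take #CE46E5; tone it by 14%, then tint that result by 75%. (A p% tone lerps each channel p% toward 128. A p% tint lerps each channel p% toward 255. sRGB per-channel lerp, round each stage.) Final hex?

#F0D3F5

#CE46E5 is rgb(206, 70, 229).
A 14% tone moves each channel 14% toward 128:
  R: 206 − 10.92 = 195.08 → 195
  G: 70 + 0.14×(128−70) = 70 + 8.12 = 78.12 → 78
  B: 229 + 0.14×(128−229) = 229 − 14.14 = 214.86 → 215
After the tone: rgb(195, 78, 215) = #C34ED7.
A 75% tint moves each channel 75% toward 255:
  R: 195 + 0.75×(255−195) = 195 + 45 = 240 → 240
  G: 78 + 0.75×(255−78) = 78 + 132.75 = 210.75 → 211
  B: 215 + 30 = 245 → 245
rgb(240, 211, 245) = #F0D3F5.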